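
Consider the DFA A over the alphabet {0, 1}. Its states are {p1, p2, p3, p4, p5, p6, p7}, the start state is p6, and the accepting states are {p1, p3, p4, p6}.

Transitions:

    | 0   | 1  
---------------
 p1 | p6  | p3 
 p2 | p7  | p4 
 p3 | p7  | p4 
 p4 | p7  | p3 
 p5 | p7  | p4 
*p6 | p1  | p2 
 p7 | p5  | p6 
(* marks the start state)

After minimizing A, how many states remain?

All states are reachable from the start state.
Initial partition by acceptance: {p1,p3,p4,p6} | {p2,p5,p7}.
On input 0, block {p1,p3,p4,p6} splits into {p1,p6} and {p3,p4}.
Refine {p1,p6} on symbol 1: members go to different blocks, giving {p1} and {p6}.
Refine {p2,p5,p7} on symbol 1: members go to different blocks, giving {p2,p5} and {p7}.
Stable partition: {p1} | {p2,p5} | {p3,p4} | {p6} | {p7} — 5 equivalence classes.

5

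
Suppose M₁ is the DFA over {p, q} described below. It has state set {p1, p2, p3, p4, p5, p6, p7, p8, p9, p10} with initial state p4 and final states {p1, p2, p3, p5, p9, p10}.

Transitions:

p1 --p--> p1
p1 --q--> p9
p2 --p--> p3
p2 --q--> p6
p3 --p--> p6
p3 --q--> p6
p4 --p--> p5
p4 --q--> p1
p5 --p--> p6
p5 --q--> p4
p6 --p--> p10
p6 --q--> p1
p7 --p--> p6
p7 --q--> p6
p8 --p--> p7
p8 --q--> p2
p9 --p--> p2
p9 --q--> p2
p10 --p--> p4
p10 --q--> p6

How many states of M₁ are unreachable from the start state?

2

Starting at p4 and following transitions, the reachable set is {p1, p2, p3, p4, p5, p6, p9, p10}. That leaves p7, p8 unreachable — 2 in total.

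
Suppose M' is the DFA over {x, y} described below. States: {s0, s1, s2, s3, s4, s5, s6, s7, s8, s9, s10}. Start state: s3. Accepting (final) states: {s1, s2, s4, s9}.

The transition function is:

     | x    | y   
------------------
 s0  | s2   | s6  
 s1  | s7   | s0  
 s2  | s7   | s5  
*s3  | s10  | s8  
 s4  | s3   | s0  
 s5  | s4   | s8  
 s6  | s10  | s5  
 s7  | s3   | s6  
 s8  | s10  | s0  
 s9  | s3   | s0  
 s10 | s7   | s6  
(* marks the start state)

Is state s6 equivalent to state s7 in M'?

First remove the unreachable states {s1,s9}; 9 states remain.
P0 = {s2,s4} | {s0,s3,s5,s6,s7,s8,s10}.
Split {s0,s3,s5,s6,s7,s8,s10} by δ(·,x) → {s3,s6,s7,s8,s10} and {s0,s5}.
Refine {s3,s6,s7,s8,s10} on symbol y: members go to different blocks, giving {s3,s7,s10} and {s6,s8}.
The partition is now stable with 4 blocks: {s2,s4} | {s3,s7,s10} | {s0,s5} | {s6,s8}.
s6 and s7 end up in different blocks, so they are distinguishable. For instance, the string 'yx' is accepted from only s6.

No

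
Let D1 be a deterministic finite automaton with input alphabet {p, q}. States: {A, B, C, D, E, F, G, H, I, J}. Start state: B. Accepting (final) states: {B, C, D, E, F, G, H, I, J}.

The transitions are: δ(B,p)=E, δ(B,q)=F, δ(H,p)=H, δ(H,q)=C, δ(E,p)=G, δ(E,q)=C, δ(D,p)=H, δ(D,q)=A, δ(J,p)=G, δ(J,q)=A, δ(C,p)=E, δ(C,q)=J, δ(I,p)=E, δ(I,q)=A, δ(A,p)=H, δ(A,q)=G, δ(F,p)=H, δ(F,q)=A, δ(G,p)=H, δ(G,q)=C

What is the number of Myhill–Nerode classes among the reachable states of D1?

4

Reachable states from the start: {A,B,C,E,F,G,H,J}. Unreachable: {D,I} — drop them.
Start with accepting vs non-accepting: {B,C,E,F,G,H,J} | {A}.
Split {B,C,E,F,G,H,J} by δ(·,q) → {B,C,E,G,H} and {F,J}.
Refine {B,C,E,G,H} on symbol q: members go to different blocks, giving {E,G,H} and {B,C}.
No further refinement is possible. Final partition (4 blocks): {E,G,H} | {A} | {F,J} | {B,C}.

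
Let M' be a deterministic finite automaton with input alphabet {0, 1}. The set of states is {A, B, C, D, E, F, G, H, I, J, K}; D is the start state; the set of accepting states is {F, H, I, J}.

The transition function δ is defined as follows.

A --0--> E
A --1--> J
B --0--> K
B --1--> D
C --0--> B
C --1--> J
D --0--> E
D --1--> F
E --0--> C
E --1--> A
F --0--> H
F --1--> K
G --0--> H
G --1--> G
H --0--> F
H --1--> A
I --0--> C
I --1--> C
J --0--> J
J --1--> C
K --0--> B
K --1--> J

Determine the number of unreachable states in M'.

No path from D leads to G, I; the other 9 states are all reachable.

2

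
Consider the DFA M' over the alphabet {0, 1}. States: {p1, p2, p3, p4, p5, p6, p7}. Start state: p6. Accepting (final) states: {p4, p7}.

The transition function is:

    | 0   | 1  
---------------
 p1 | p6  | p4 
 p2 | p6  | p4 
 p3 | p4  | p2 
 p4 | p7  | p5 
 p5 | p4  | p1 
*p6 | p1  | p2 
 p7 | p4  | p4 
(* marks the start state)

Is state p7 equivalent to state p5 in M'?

No

First remove the unreachable states {p3}; 6 states remain.
Initial partition by acceptance: {p4,p7} | {p1,p2,p5,p6}.
Refine {p4,p7} on symbol 1: members go to different blocks, giving {p4} and {p7}.
On input 0, block {p1,p2,p5,p6} splits into {p1,p2,p6} and {p5}.
Refine {p1,p2,p6} on symbol 1: members go to different blocks, giving {p1,p2} and {p6}.
The partition is now stable with 5 blocks: {p4} | {p1,p2} | {p7} | {p5} | {p6}.
p7 and p5 end up in different blocks, so they are distinguishable. For instance, the string 'ε' is accepted from only p7.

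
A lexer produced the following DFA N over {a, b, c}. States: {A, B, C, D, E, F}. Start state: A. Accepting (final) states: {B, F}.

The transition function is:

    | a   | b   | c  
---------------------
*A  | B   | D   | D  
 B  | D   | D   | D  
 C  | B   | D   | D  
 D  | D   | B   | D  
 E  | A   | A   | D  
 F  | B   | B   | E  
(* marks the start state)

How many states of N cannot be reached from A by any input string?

3

No path from A leads to C, E, F; the other 3 states are all reachable.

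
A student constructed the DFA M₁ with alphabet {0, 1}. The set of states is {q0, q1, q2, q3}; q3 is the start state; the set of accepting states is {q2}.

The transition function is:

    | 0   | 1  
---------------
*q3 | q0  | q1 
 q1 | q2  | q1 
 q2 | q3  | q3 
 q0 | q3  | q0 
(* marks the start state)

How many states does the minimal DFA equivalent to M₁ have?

4

Every state is reachable, so we keep all 4.
P0 = {q2} | {q0,q1,q3}.
On input 0, block {q0,q1,q3} splits into {q0,q3} and {q1}.
Refine {q0,q3} on symbol 1: members go to different blocks, giving {q0} and {q3}.
The partition is now stable with 4 blocks: {q2} | {q0} | {q1} | {q3}.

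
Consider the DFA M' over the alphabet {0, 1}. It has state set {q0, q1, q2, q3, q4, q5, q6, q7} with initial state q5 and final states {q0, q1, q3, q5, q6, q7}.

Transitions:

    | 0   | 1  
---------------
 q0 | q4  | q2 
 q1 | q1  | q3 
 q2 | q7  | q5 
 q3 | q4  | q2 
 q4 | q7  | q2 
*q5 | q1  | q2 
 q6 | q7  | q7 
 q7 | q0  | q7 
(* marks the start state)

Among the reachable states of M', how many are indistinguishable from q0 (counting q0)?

First remove the unreachable states {q6}; 7 states remain.
Initial partition by acceptance: {q0,q1,q3,q5,q7} | {q2,q4}.
Split {q0,q1,q3,q5,q7} by δ(·,0) → {q1,q5,q7} and {q0,q3}.
Split {q1,q5,q7} by δ(·,0) → {q1,q5} and {q7}.
On input 1, block {q1,q5} splits into {q1} and {q5}.
Split {q2,q4} by δ(·,1) → {q2} and {q4}.
Stable partition: {q1} | {q2} | {q0,q3} | {q7} | {q5} | {q4} — 6 equivalence classes.
State q0 belongs to the block {q0,q3}, which has 2 states.

2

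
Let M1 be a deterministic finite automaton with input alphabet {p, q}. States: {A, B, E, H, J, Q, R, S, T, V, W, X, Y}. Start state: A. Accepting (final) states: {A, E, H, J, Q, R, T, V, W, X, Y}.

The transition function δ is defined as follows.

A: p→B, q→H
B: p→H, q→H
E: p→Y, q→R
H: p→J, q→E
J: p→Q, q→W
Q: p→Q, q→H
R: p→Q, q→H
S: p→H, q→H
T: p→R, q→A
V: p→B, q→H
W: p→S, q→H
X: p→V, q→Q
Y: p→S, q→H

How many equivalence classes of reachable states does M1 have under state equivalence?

6

First remove the unreachable states {T,V,X}; 10 states remain.
Start with accepting vs non-accepting: {A,E,H,J,Q,R,W,Y} | {B,S}.
On input p, block {A,E,H,J,Q,R,W,Y} splits into {E,H,J,Q,R} and {A,W,Y}.
Split {E,H,J,Q,R} by δ(·,p) → {H,J,Q,R} and {E}.
Split {H,J,Q,R} by δ(·,q) → {Q,R} and {J} and {H}.
Stable partition: {Q,R} | {B,S} | {A,W,Y} | {E} | {J} | {H} — 6 equivalence classes.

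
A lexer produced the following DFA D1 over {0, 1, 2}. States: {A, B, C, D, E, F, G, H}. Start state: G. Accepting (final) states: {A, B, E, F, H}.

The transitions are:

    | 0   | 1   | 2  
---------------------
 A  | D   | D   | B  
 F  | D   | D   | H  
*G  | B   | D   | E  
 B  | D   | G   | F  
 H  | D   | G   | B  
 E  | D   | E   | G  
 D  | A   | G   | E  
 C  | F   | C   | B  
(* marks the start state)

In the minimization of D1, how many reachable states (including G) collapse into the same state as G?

2

Reachable states from the start: {A,B,D,E,F,G,H}. Unreachable: {C} — drop them.
Initial partition by acceptance: {A,B,E,F,H} | {D,G}.
On input 1, block {A,B,E,F,H} splits into {A,B,F,H} and {E}.
The partition is now stable with 3 blocks: {A,B,F,H} | {D,G} | {E}.
State G belongs to the block {D,G}, which has 2 states.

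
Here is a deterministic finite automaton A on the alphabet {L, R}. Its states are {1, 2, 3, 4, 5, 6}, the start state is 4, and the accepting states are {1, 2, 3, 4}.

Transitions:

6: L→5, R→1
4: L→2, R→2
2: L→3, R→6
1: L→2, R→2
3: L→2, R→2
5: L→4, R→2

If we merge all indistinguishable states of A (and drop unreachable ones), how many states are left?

All states are reachable from the start state.
P0 = {1,2,3,4} | {5,6}.
Refine {1,2,3,4} on symbol R: members go to different blocks, giving {1,3,4} and {2}.
Refine {5,6} on symbol L: members go to different blocks, giving {5} and {6}.
The partition is now stable with 4 blocks: {1,3,4} | {5} | {2} | {6}.

4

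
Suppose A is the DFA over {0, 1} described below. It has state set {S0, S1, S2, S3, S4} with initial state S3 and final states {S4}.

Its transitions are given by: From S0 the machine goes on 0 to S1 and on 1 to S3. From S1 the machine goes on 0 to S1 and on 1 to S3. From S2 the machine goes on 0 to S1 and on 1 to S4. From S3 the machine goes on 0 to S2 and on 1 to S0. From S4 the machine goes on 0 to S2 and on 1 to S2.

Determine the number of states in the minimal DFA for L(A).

All states are reachable from the start state.
Initial partition by acceptance: {S4} | {S0,S1,S2,S3}.
Split {S0,S1,S2,S3} by δ(·,1) → {S0,S1,S3} and {S2}.
Split {S0,S1,S3} by δ(·,0) → {S0,S1} and {S3}.
No further refinement is possible. Final partition (4 blocks): {S4} | {S0,S1} | {S2} | {S3}.

4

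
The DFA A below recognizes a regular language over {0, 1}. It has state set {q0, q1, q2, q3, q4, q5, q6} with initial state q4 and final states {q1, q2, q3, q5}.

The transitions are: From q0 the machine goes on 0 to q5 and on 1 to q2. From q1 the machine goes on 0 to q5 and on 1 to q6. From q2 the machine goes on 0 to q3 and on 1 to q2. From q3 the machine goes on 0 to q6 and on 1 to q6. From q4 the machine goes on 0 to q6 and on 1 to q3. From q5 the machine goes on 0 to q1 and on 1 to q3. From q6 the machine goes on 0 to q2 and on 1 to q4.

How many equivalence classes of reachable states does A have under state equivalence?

4

Reachable states from the start: {q2,q3,q4,q6}. Unreachable: {q0,q1,q5} — drop them.
P0 = {q2,q3} | {q4,q6}.
Split {q2,q3} by δ(·,0) → {q2} and {q3}.
On input 0, block {q4,q6} splits into {q4} and {q6}.
No further refinement is possible. Final partition (4 blocks): {q2} | {q4} | {q3} | {q6}.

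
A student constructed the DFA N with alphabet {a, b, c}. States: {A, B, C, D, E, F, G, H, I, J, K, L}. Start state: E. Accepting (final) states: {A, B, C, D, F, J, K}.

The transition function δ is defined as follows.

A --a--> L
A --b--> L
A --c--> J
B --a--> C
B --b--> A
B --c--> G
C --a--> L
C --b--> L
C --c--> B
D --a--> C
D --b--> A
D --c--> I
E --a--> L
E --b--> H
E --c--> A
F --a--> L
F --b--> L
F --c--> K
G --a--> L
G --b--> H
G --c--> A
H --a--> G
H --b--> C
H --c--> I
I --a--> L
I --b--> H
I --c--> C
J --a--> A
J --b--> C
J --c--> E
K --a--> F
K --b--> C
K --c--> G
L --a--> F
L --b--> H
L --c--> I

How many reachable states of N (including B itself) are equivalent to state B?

3

First remove the unreachable states {D}; 11 states remain.
Start with accepting vs non-accepting: {A,B,C,F,J,K} | {E,G,H,I,L}.
On input a, block {A,B,C,F,J,K} splits into {A,C,F} and {B,J,K}.
Split {E,G,H,I,L} by δ(·,a) → {E,G,H,I} and {L}.
On input a, block {E,G,H,I} splits into {E,G,I} and {H}.
The partition is now stable with 5 blocks: {A,C,F} | {E,G,I} | {B,J,K} | {L} | {H}.
The equivalence class containing B is {B,J,K}, of size 3.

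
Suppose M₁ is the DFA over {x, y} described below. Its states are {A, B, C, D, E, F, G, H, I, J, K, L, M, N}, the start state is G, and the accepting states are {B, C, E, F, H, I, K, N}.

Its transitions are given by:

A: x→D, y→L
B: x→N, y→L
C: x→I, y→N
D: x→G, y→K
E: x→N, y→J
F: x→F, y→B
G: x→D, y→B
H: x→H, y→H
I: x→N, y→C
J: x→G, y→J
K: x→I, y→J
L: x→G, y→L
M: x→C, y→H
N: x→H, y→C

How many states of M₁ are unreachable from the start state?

4

No path from G leads to A, E, F, M; the other 10 states are all reachable.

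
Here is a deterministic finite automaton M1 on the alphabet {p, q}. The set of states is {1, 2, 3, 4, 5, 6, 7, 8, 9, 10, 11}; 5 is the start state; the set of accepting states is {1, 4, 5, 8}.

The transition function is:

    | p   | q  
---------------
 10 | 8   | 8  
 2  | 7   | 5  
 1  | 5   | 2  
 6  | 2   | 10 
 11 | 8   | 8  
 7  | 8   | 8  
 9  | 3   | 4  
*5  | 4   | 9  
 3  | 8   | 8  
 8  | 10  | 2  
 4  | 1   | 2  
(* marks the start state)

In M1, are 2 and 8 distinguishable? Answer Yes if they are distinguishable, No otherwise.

States {6,11} cannot be reached from the start state, so discard them.
P0 = {1,4,5,8} | {2,3,7,9,10}.
Split {1,4,5,8} by δ(·,p) → {1,4,5} and {8}.
Refine {2,3,7,9,10} on symbol p: members go to different blocks, giving {3,7,10} and {2,9}.
No further refinement is possible. Final partition (4 blocks): {1,4,5} | {3,7,10} | {8} | {2,9}.
2 and 8 end up in different blocks, so they are distinguishable. For instance, the string 'ε' is accepted from only 8.

Yes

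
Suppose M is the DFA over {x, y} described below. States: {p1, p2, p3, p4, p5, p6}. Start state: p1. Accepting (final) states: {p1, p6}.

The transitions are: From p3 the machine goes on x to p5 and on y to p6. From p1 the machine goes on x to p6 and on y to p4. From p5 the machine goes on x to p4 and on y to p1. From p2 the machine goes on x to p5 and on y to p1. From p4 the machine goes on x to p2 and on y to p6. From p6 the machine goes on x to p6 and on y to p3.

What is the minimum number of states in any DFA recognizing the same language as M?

Initial partition by acceptance: {p1,p6} | {p2,p3,p4,p5}.
Stable partition: {p1,p6} | {p2,p3,p4,p5} — 2 equivalence classes.

2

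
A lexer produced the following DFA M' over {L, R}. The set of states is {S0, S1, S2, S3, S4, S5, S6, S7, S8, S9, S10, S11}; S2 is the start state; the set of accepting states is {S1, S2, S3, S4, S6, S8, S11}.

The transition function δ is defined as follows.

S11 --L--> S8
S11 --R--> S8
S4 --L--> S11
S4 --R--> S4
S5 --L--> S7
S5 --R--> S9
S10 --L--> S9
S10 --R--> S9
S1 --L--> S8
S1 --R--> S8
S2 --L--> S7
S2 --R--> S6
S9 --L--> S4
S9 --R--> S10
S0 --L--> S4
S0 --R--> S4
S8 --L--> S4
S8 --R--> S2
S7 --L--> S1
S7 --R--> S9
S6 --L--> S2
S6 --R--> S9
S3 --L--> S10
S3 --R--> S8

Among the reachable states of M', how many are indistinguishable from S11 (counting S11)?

Reachable states from the start: {S1,S2,S4,S6,S7,S8,S9,S10,S11}. Unreachable: {S0,S3,S5} — drop them.
Start with accepting vs non-accepting: {S1,S2,S4,S6,S8,S11} | {S7,S9,S10}.
Refine {S1,S2,S4,S6,S8,S11} on symbol L: members go to different blocks, giving {S1,S4,S6,S8,S11} and {S2}.
Split {S1,S4,S6,S8,S11} by δ(·,L) → {S1,S4,S8,S11} and {S6}.
On input R, block {S1,S4,S8,S11} splits into {S1,S4,S11} and {S8}.
Split {S1,S4,S11} by δ(·,L) → {S1,S11} and {S4}.
Refine {S7,S9,S10} on symbol L: members go to different blocks, giving {S7} and {S9} and {S10}.
The partition is now stable with 8 blocks: {S1,S11} | {S7} | {S2} | {S6} | {S8} | {S4} | {S9} | {S10}.
State S11 belongs to the block {S1,S11}, which has 2 states.

2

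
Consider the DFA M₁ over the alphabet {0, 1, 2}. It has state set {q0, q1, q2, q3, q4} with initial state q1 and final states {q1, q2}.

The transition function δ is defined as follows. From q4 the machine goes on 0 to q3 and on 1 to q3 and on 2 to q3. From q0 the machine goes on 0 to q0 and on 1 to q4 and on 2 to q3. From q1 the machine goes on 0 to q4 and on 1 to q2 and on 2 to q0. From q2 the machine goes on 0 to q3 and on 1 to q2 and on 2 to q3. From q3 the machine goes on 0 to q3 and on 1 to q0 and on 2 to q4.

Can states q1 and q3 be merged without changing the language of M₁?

No

Every state is reachable, so we keep all 5.
Start with accepting vs non-accepting: {q1,q2} | {q0,q3,q4}.
No further refinement is possible. Final partition (2 blocks): {q1,q2} | {q0,q3,q4}.
q1 and q3 end up in different blocks, so they are distinguishable. For instance, the string 'ε' is accepted from only q1.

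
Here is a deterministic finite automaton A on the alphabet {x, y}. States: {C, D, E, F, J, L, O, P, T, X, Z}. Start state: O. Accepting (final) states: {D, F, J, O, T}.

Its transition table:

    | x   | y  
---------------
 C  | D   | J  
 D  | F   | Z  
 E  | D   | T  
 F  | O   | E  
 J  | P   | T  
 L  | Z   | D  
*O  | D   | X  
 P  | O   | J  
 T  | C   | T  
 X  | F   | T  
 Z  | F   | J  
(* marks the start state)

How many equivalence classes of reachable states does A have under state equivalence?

3

First remove the unreachable states {L}; 10 states remain.
Initial partition by acceptance: {D,F,J,O,T} | {C,E,P,X,Z}.
On input x, block {D,F,J,O,T} splits into {D,F,O} and {J,T}.
Stable partition: {D,F,O} | {C,E,P,X,Z} | {J,T} — 3 equivalence classes.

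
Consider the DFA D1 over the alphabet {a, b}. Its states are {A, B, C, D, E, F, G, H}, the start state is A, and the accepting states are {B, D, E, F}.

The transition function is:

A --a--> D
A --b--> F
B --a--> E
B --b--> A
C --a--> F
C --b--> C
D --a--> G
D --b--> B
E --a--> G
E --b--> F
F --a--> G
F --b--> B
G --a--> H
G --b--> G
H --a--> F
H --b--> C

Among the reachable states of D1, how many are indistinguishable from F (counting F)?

Every state is reachable, so we keep all 8.
Start with accepting vs non-accepting: {B,D,E,F} | {A,C,G,H}.
Refine {B,D,E,F} on symbol a: members go to different blocks, giving {D,E,F} and {B}.
Split {D,E,F} by δ(·,b) → {D,F} and {E}.
Split {A,C,G,H} by δ(·,a) → {A,C,H} and {G}.
Refine {A,C,H} on symbol b: members go to different blocks, giving {C,H} and {A}.
The partition is now stable with 6 blocks: {D,F} | {C,H} | {B} | {E} | {G} | {A}.
The equivalence class containing F is {D,F}, of size 2.

2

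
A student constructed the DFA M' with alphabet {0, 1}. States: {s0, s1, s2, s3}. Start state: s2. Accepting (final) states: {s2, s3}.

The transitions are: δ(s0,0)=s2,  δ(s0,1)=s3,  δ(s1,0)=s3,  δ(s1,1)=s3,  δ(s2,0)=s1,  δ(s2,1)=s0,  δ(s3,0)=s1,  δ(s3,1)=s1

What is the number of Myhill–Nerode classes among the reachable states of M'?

2

All states are reachable from the start state.
P0 = {s2,s3} | {s0,s1}.
No further refinement is possible. Final partition (2 blocks): {s2,s3} | {s0,s1}.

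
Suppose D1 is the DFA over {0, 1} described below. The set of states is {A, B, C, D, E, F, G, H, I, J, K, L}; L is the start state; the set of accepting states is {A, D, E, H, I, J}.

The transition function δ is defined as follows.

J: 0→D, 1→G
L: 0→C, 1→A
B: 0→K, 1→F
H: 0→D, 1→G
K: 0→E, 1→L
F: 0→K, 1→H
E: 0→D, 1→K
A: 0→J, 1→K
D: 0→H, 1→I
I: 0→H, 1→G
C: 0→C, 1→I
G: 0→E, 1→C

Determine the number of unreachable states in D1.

2

Starting at L and following transitions, the reachable set is {A, C, D, E, G, H, I, J, K, L}. That leaves B, F unreachable — 2 in total.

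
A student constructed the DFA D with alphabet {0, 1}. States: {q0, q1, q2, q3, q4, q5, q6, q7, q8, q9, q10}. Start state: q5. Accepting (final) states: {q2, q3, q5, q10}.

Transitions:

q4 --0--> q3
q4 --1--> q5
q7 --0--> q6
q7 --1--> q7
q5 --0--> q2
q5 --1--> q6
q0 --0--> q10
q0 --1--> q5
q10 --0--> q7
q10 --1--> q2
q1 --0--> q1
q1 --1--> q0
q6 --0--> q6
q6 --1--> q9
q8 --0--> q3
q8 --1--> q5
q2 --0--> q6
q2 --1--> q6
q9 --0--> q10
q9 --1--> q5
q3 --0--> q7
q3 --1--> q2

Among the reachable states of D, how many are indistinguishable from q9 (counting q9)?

1

First remove the unreachable states {q0,q1,q3,q4,q8}; 6 states remain.
P0 = {q2,q5,q10} | {q6,q7,q9}.
Refine {q2,q5,q10} on symbol 0: members go to different blocks, giving {q2,q10} and {q5}.
Split {q2,q10} by δ(·,1) → {q2} and {q10}.
Split {q6,q7,q9} by δ(·,0) → {q6,q7} and {q9}.
On input 1, block {q6,q7} splits into {q6} and {q7}.
Stable partition: {q2} | {q6} | {q5} | {q10} | {q9} | {q7} — 6 equivalence classes.
The equivalence class containing q9 is {q9}, of size 1.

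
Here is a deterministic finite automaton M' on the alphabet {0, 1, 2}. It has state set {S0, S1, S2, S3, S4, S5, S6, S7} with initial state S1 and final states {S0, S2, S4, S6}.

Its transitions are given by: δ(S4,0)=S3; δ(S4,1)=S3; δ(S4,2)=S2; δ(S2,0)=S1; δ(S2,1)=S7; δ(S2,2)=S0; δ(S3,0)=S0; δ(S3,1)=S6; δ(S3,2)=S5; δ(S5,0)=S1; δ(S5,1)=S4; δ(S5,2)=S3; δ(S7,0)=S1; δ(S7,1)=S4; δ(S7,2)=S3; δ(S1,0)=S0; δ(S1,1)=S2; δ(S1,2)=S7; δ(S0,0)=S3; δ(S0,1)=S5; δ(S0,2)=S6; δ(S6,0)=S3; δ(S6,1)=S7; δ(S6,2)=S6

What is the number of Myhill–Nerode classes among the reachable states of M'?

Start with accepting vs non-accepting: {S0,S2,S4,S6} | {S1,S3,S5,S7}.
On input 0, block {S1,S3,S5,S7} splits into {S1,S3} and {S5,S7}.
On input 1, block {S0,S2,S4,S6} splits into {S0,S2,S6} and {S4}.
The partition is now stable with 4 blocks: {S0,S2,S6} | {S1,S3} | {S5,S7} | {S4}.

4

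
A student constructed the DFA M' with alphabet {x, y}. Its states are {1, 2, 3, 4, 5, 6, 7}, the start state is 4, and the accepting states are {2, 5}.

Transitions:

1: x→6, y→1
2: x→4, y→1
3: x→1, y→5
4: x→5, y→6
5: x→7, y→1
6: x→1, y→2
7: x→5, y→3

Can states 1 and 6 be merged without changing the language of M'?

All states are reachable from the start state.
P0 = {2,5} | {1,3,4,6,7}.
Refine {1,3,4,6,7} on symbol x: members go to different blocks, giving {1,3,6} and {4,7}.
On input y, block {1,3,6} splits into {3,6} and {1}.
The partition is now stable with 4 blocks: {2,5} | {3,6} | {4,7} | {1}.
1 and 6 end up in different blocks, so they are distinguishable. For instance, the string 'y' is accepted from only 6.

No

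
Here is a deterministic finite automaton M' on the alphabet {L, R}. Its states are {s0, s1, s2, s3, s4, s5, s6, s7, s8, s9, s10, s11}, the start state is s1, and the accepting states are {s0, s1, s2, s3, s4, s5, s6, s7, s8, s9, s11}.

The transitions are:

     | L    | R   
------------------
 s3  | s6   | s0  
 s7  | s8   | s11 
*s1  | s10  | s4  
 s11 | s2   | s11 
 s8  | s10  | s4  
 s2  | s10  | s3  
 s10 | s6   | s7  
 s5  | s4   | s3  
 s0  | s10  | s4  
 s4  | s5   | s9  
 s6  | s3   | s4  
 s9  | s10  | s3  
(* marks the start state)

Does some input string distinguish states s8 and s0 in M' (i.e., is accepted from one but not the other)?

Every state is reachable, so we keep all 12.
Start with accepting vs non-accepting: {s0,s1,s2,s3,s4,s5,s6,s7,s8,s9,s11} | {s10}.
Refine {s0,s1,s2,s3,s4,s5,s6,s7,s8,s9,s11} on symbol L: members go to different blocks, giving {s3,s4,s5,s6,s7,s11} and {s0,s1,s2,s8,s9}.
On input L, block {s3,s4,s5,s6,s7,s11} splits into {s3,s4,s5,s6} and {s7,s11}.
Split {s3,s4,s5,s6} by δ(·,R) → {s3,s4} and {s5,s6}.
No further refinement is possible. Final partition (5 blocks): {s3,s4} | {s10} | {s0,s1,s2,s8,s9} | {s7,s11} | {s5,s6}.
s8 and s0 lie in the same block of the stable partition, so they are equivalent — no string distinguishes them.

No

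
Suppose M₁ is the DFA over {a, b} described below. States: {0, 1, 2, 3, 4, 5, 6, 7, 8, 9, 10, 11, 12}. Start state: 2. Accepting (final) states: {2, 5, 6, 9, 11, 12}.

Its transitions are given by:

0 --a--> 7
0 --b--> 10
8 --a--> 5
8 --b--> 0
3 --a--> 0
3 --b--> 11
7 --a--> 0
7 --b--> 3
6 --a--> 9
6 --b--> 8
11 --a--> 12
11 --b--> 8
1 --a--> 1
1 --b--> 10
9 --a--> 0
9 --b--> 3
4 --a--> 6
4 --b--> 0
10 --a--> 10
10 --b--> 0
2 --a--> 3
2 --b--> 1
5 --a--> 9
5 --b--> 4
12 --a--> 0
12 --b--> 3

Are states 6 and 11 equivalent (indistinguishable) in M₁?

P0 = {2,5,6,9,11,12} | {0,1,3,4,7,8,10}.
Split {2,5,6,9,11,12} by δ(·,a) → {2,9,12} and {5,6,11}.
On input a, block {0,1,3,4,7,8,10} splits into {0,1,3,7,10} and {4,8}.
Refine {0,1,3,7,10} on symbol b: members go to different blocks, giving {0,1,7,10} and {3}.
On input a, block {2,9,12} splits into {9,12} and {2}.
On input b, block {0,1,7,10} splits into {0,1,10} and {7}.
Refine {0,1,10} on symbol a: members go to different blocks, giving {1,10} and {0}.
Split {1,10} by δ(·,b) → {1} and {10}.
No further refinement is possible. Final partition (9 blocks): {9,12} | {1} | {5,6,11} | {4,8} | {3} | {2} | {7} | {0} | {10}.
6 and 11 lie in the same block of the stable partition, so they are equivalent — no string distinguishes them.

Yes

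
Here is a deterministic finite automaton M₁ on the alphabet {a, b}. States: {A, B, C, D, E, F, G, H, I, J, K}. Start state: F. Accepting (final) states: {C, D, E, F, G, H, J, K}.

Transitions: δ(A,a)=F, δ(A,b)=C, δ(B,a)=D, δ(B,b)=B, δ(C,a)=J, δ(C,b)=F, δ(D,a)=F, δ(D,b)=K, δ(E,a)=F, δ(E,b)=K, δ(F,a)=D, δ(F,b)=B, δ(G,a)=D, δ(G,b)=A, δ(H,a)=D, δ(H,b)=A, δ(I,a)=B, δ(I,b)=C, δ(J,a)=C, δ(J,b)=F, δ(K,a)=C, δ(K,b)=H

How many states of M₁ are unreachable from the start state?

3

Starting at F and following transitions, the reachable set is {A, B, C, D, F, H, J, K}. That leaves E, G, I unreachable — 3 in total.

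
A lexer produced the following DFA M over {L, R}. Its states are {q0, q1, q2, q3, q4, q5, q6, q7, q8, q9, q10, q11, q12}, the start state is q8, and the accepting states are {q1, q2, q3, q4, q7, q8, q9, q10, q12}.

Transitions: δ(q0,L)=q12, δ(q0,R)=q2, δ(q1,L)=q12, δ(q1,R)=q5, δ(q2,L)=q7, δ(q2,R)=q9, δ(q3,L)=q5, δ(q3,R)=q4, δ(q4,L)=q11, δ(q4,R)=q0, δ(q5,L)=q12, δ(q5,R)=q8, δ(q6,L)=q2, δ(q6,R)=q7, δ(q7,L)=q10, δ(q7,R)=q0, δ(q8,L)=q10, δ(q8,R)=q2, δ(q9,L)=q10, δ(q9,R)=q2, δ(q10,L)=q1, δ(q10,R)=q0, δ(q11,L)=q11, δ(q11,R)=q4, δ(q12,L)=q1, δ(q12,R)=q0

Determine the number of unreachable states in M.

BFS from q8 reaches {q0, q1, q2, q5, q7, q8, q9, q10, q12}; the 4 state(s) q3, q4, q6, q11 are never visited.

4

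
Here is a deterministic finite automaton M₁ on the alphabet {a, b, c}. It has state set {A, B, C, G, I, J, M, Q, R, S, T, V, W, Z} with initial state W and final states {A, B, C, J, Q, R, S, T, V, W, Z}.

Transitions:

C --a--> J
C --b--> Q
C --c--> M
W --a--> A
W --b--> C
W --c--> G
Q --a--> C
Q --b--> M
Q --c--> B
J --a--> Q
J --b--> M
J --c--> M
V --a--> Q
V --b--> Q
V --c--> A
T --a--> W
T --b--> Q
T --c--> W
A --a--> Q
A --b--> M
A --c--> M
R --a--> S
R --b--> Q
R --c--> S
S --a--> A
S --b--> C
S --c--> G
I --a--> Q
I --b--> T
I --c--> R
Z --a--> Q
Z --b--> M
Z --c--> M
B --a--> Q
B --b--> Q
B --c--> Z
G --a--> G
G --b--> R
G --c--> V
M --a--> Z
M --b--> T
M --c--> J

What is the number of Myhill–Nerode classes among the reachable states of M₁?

8

States {I} cannot be reached from the start state, so discard them.
Start with accepting vs non-accepting: {A,B,C,J,Q,R,S,T,V,W,Z} | {G,M}.
Refine {A,B,C,J,Q,R,S,T,V,W,Z} on symbol b: members go to different blocks, giving {B,C,R,S,T,V,W} and {A,J,Q,Z}.
Split {B,C,R,S,T,V,W} by δ(·,a) → {B,C,S,V,W} and {R,T}.
On input b, block {B,C,S,V,W} splits into {B,C,V} and {S,W}.
Refine {B,C,V} on symbol c: members go to different blocks, giving {B,V} and {C}.
On input a, block {G,M} splits into {M} and {G}.
Split {A,J,Q,Z} by δ(·,a) → {A,J,Z} and {Q}.
Stable partition: {B,V} | {M} | {A,J,Z} | {R,T} | {S,W} | {C} | {G} | {Q} — 8 equivalence classes.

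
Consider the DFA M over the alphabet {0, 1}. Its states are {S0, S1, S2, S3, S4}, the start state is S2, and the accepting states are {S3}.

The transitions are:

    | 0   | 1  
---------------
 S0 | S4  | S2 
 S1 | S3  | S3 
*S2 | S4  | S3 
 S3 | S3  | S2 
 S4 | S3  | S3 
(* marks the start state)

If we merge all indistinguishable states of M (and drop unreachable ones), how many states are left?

States {S0,S1} cannot be reached from the start state, so discard them.
Initial partition by acceptance: {S3} | {S2,S4}.
On input 0, block {S2,S4} splits into {S2} and {S4}.
Stable partition: {S3} | {S2} | {S4} — 3 equivalence classes.

3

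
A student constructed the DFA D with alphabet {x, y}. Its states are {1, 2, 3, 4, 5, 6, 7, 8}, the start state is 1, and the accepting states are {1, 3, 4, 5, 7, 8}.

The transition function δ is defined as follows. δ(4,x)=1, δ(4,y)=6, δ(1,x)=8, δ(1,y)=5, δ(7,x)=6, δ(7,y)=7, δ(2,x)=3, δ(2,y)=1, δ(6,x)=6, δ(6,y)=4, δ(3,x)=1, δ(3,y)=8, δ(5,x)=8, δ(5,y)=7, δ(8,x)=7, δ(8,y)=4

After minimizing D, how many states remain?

First remove the unreachable states {2,3}; 6 states remain.
Start with accepting vs non-accepting: {1,4,5,7,8} | {6}.
Split {1,4,5,7,8} by δ(·,x) → {1,4,5,8} and {7}.
On input x, block {1,4,5,8} splits into {1,4,5} and {8}.
On input x, block {1,4,5} splits into {1,5} and {4}.
On input y, block {1,5} splits into {1} and {5}.
Stable partition: {1} | {6} | {7} | {8} | {4} | {5} — 6 equivalence classes.

6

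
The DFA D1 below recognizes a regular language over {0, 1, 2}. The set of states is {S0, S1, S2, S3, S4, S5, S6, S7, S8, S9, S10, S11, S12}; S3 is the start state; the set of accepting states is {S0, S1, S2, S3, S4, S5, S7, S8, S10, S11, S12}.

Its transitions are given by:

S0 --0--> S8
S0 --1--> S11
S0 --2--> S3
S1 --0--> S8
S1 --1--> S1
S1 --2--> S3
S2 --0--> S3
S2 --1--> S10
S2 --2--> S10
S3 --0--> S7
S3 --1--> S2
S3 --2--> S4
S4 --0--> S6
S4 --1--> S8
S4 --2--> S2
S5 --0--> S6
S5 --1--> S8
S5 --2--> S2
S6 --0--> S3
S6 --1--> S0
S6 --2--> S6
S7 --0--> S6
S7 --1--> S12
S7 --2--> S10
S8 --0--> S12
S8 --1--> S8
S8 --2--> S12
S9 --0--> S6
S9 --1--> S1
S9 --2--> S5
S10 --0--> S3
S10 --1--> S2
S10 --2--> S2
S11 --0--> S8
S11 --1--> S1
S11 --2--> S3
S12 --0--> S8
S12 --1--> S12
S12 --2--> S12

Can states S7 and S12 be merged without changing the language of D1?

No

States {S5,S9} cannot be reached from the start state, so discard them.
Initial partition by acceptance: {S0,S1,S2,S3,S4,S7,S8,S10,S11,S12} | {S6}.
Refine {S0,S1,S2,S3,S4,S7,S8,S10,S11,S12} on symbol 0: members go to different blocks, giving {S0,S1,S2,S3,S8,S10,S11,S12} and {S4,S7}.
Split {S0,S1,S2,S3,S8,S10,S11,S12} by δ(·,0) → {S0,S1,S2,S8,S10,S11,S12} and {S3}.
On input 0, block {S0,S1,S2,S8,S10,S11,S12} splits into {S0,S1,S8,S11,S12} and {S2,S10}.
Refine {S0,S1,S8,S11,S12} on symbol 2: members go to different blocks, giving {S0,S1,S11} and {S8,S12}.
The partition is now stable with 6 blocks: {S0,S1,S11} | {S6} | {S4,S7} | {S3} | {S2,S10} | {S8,S12}.
S7 and S12 end up in different blocks, so they are distinguishable. For instance, the string '0' is accepted from only S12.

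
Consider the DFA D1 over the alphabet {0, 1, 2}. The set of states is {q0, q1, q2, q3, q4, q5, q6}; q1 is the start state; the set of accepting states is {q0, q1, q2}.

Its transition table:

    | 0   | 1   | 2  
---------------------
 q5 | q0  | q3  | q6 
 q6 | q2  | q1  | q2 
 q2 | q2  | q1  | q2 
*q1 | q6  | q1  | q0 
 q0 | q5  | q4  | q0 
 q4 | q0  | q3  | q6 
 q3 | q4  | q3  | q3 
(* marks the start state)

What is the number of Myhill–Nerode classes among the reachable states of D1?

All states are reachable from the start state.
P0 = {q0,q1,q2} | {q3,q4,q5,q6}.
Refine {q0,q1,q2} on symbol 0: members go to different blocks, giving {q0,q1} and {q2}.
On input 1, block {q0,q1} splits into {q0} and {q1}.
Split {q3,q4,q5,q6} by δ(·,0) → {q4,q5} and {q3} and {q6}.
Stable partition: {q0} | {q4,q5} | {q2} | {q1} | {q3} | {q6} — 6 equivalence classes.

6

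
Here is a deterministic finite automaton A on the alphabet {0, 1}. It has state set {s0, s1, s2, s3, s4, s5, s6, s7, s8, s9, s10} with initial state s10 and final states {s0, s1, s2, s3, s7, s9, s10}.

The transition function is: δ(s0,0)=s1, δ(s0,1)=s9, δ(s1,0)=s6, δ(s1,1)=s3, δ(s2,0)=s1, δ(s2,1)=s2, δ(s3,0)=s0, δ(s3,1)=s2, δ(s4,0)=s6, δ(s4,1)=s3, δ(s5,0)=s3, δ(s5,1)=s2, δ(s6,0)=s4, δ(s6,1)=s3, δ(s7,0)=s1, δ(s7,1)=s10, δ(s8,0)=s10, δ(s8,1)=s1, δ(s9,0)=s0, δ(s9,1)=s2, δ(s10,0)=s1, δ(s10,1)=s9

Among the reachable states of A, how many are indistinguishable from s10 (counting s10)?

2

Reachable states from the start: {s0,s1,s2,s3,s4,s6,s9,s10}. Unreachable: {s5,s7,s8} — drop them.
P0 = {s0,s1,s2,s3,s9,s10} | {s4,s6}.
Split {s0,s1,s2,s3,s9,s10} by δ(·,0) → {s0,s2,s3,s9,s10} and {s1}.
Refine {s0,s2,s3,s9,s10} on symbol 0: members go to different blocks, giving {s0,s2,s10} and {s3,s9}.
Split {s0,s2,s10} by δ(·,1) → {s0,s10} and {s2}.
Stable partition: {s0,s10} | {s4,s6} | {s1} | {s3,s9} | {s2} — 5 equivalence classes.
The equivalence class containing s10 is {s0,s10}, of size 2.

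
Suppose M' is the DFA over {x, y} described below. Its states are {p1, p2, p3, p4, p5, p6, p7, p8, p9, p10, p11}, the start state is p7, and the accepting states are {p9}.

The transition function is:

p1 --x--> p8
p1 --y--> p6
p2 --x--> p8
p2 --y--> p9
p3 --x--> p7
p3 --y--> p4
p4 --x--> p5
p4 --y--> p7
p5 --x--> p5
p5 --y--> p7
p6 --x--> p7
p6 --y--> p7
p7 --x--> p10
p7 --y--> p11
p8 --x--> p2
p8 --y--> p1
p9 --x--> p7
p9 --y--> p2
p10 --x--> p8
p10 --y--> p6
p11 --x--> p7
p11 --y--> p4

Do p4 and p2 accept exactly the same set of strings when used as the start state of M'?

No

First remove the unreachable states {p3}; 10 states remain.
Initial partition by acceptance: {p9} | {p1,p2,p4,p5,p6,p7,p8,p10,p11}.
On input y, block {p1,p2,p4,p5,p6,p7,p8,p10,p11} splits into {p1,p4,p5,p6,p7,p8,p10,p11} and {p2}.
Refine {p1,p4,p5,p6,p7,p8,p10,p11} on symbol x: members go to different blocks, giving {p1,p4,p5,p6,p7,p10,p11} and {p8}.
Split {p1,p4,p5,p6,p7,p10,p11} by δ(·,x) → {p4,p5,p6,p7,p11} and {p1,p10}.
On input x, block {p4,p5,p6,p7,p11} splits into {p4,p5,p6,p11} and {p7}.
Split {p4,p5,p6,p11} by δ(·,x) → {p4,p5} and {p6,p11}.
On input y, block {p6,p11} splits into {p6} and {p11}.
Stable partition: {p9} | {p4,p5} | {p2} | {p8} | {p1,p10} | {p7} | {p6} | {p11} — 8 equivalence classes.
p4 and p2 end up in different blocks, so they are distinguishable. For instance, the string 'y' is accepted from only p2.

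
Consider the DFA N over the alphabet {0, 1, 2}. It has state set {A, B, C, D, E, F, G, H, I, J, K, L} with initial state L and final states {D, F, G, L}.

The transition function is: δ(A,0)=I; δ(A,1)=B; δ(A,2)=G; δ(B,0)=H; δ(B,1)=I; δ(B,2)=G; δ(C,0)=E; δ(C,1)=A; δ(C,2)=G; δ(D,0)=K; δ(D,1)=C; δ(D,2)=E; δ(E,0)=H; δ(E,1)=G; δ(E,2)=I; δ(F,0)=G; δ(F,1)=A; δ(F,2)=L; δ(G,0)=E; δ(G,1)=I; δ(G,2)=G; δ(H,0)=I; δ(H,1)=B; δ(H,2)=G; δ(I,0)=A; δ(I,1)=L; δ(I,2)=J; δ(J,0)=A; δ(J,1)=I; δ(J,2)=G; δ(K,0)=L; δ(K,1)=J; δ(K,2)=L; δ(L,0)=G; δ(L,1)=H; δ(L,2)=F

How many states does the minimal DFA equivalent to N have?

First remove the unreachable states {C,D,K}; 9 states remain.
Initial partition by acceptance: {F,G,L} | {A,B,E,H,I,J}.
On input 0, block {F,G,L} splits into {F,L} and {G}.
Refine {A,B,E,H,I,J} on symbol 1: members go to different blocks, giving {A,B,H,J} and {E} and {I}.
On input 0, block {A,B,H,J} splits into {A,H} and {B,J}.
Stable partition: {F,L} | {A,H} | {G} | {E} | {I} | {B,J} — 6 equivalence classes.

6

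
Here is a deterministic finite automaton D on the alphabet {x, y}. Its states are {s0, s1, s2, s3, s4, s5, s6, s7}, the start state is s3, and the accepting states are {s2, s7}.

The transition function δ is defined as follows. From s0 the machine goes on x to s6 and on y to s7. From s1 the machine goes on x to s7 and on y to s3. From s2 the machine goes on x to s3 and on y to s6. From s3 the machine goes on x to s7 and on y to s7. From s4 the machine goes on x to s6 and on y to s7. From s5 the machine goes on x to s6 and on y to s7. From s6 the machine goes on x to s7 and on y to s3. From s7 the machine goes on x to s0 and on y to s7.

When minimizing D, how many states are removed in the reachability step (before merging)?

4

BFS from s3 reaches {s0, s3, s6, s7}; the 4 state(s) s1, s2, s4, s5 are never visited.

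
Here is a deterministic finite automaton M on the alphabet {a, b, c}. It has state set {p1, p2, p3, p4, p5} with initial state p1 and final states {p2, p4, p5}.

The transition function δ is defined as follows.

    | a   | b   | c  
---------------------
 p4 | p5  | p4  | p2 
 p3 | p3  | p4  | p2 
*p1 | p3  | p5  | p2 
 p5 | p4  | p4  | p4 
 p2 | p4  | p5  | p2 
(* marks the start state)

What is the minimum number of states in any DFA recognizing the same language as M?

2

Every state is reachable, so we keep all 5.
Initial partition by acceptance: {p2,p4,p5} | {p1,p3}.
Stable partition: {p2,p4,p5} | {p1,p3} — 2 equivalence classes.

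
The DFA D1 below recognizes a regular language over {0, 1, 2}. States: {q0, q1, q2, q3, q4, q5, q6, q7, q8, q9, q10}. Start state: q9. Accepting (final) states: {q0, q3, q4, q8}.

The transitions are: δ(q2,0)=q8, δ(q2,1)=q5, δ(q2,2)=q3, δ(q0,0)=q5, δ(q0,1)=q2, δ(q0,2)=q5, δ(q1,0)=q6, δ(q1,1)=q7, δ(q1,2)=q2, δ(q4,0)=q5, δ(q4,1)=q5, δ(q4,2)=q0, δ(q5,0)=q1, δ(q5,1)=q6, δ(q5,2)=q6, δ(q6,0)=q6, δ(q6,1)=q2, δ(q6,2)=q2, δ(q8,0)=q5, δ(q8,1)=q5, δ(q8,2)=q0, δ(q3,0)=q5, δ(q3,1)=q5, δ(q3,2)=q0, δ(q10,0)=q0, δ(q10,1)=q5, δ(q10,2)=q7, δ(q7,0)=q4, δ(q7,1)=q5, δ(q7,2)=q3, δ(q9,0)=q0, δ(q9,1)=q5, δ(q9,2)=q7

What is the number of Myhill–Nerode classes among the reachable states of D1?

Reachable states from the start: {q0,q1,q2,q3,q4,q5,q6,q7,q8,q9}. Unreachable: {q10} — drop them.
P0 = {q0,q3,q4,q8} | {q1,q2,q5,q6,q7,q9}.
Refine {q0,q3,q4,q8} on symbol 2: members go to different blocks, giving {q3,q4,q8} and {q0}.
Refine {q1,q2,q5,q6,q7,q9} on symbol 0: members go to different blocks, giving {q1,q5,q6} and {q2,q7} and {q9}.
Split {q1,q5,q6} by δ(·,1) → {q1,q6} and {q5}.
Stable partition: {q3,q4,q8} | {q1,q6} | {q0} | {q2,q7} | {q9} | {q5} — 6 equivalence classes.

6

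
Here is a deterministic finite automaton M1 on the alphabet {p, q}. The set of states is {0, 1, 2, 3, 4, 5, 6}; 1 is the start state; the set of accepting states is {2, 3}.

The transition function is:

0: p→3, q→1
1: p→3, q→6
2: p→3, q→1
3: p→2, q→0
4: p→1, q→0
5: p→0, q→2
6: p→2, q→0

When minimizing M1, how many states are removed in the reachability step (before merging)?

No path from 1 leads to 4, 5; the other 5 states are all reachable.

2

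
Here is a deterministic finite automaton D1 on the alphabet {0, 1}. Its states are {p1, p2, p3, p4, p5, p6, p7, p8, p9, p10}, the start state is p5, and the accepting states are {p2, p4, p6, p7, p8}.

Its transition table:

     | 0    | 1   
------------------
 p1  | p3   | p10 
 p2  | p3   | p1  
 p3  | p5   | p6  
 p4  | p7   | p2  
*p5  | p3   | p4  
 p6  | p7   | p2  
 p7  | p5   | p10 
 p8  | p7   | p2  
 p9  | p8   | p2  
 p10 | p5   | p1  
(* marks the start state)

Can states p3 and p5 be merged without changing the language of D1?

States {p8,p9} cannot be reached from the start state, so discard them.
Initial partition by acceptance: {p2,p4,p6,p7} | {p1,p3,p5,p10}.
Split {p2,p4,p6,p7} by δ(·,0) → {p2,p7} and {p4,p6}.
Split {p1,p3,p5,p10} by δ(·,1) → {p1,p10} and {p3,p5}.
Stable partition: {p2,p7} | {p1,p10} | {p4,p6} | {p3,p5} — 4 equivalence classes.
p3 and p5 lie in the same block of the stable partition, so they are equivalent — no string distinguishes them.

Yes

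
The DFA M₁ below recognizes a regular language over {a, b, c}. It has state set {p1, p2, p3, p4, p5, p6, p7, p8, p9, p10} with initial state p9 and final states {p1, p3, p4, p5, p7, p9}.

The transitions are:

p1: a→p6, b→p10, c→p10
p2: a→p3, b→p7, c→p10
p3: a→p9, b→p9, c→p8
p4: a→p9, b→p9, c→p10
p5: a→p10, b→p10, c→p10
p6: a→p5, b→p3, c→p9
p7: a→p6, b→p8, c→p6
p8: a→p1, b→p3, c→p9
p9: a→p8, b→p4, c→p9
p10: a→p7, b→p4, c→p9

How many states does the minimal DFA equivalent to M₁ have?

States {p2} cannot be reached from the start state, so discard them.
P0 = {p1,p3,p4,p5,p7,p9} | {p6,p8,p10}.
On input a, block {p1,p3,p4,p5,p7,p9} splits into {p1,p5,p7,p9} and {p3,p4}.
Refine {p1,p5,p7,p9} on symbol b: members go to different blocks, giving {p1,p5,p7} and {p9}.
Stable partition: {p1,p5,p7} | {p6,p8,p10} | {p3,p4} | {p9} — 4 equivalence classes.

4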